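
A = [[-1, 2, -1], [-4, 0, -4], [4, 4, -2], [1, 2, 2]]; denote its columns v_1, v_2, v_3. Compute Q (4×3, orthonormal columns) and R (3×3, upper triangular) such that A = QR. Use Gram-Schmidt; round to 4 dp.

v_1 = (-1, -4, 4, 1); ‖v_1‖ = 5.8310, so e_1 = (-0.1715, -0.6860, 0.6860, 0.1715).
e_1·v_2 = (-0.1715)·2 + (-0.6860)·0 + 0.6860·4 + 0.1715·2 = 2.7440.
u_2 = v_2 − 2.7440·e_1 = (2.4706, 1.8824, 2.1176, 1.5294).
‖u_2‖ = 4.0584, so e_2 = (0.6088, 0.4638, 0.5218, 0.3769).
e_1·v_3 = (-0.1715)·(-1) + (-0.6860)·(-4) + 0.6860·(-2) + 0.1715·2 = 1.8865; e_2·v_3 = 0.6088·(-1) + 0.4638·(-4) + 0.5218·(-2) + 0.3769·2 = -2.7539.
u_3 = v_3 − 1.8865·e_1 + 2.7539·e_2 = (1.0000, -1.4286, -1.8571, 2.7143).
‖u_3‖ = 3.7225, so e_3 = (0.2686, -0.3838, -0.4989, 0.7292).

Q = [[-0.1715, 0.6088, 0.2686], [-0.6860, 0.4638, -0.3838], [0.6860, 0.5218, -0.4989], [0.1715, 0.3769, 0.7292]], R = [[5.8310, 2.7440, 1.8865], [0.0000, 4.0584, -2.7539], [0.0000, 0.0000, 3.7225]]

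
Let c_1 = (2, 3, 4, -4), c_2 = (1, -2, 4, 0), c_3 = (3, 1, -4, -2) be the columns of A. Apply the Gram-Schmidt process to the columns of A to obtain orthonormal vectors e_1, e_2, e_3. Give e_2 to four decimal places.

e_2 = (0.1106, -0.6637, 0.6953, 0.2528)

e_1 = c_1/‖c_1‖ = (2, 3, 4, -4)/6.7082 = (0.2981, 0.4472, 0.5963, -0.5963).
r_{12} = e_1·c_2 = 1.7889.
u_2 = c_2 − 1.7889·e_1 = (0.4667, -2.8000, 2.9333, 1.0667).
‖u_2‖ = 4.2190, so e_2 = (0.1106, -0.6637, 0.6953, 0.2528).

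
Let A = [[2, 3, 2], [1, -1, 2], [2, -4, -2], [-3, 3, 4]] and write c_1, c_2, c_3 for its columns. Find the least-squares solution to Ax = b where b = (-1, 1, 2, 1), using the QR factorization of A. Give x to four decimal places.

c_1 = (2, 1, 2, -3); ‖c_1‖ = 4.2426, so q_1 = (0.4714, 0.2357, 0.4714, -0.7071).
q_1·c_2 = 0.4714·3 + 0.2357·(-1) + 0.4714·(-4) + (-0.7071)·3 = -2.8284.
u_2 = c_2 + 2.8284·q_1 = (4.3333, -0.3333, -2.6667, 1.0000).
‖u_2‖ = 5.1962, so q_2 = (0.8340, -0.0642, -0.5132, 0.1925).
q_1·c_3 = 0.4714·2 + 0.2357·2 + 0.4714·(-2) + (-0.7071)·4 = -2.3570; q_2·c_3 = 0.8340·2 + (-0.0642)·2 + (-0.5132)·(-2) + 0.1925·4 = 3.3358.
u_3 = c_3 + 2.3570·q_1 − 3.3358·q_2 = (0.3292, 2.7695, 0.8230, 1.6914).
‖u_3‖ = 3.3641, so q_3 = (0.0979, 0.8233, 0.2447, 0.5028).
Qᵀb = (0.0000, -1.7321, 1.7175).
Back-substitute: x_3 = 1.7175/3.3641 = 0.5105.
x_2 = (-1.7321 − 3.3358·0.5105)/5.1962 = -0.6611.
x_1 = (0.0000 + 2.8284·(-0.6611) + 2.3570·0.5105)/4.2426 = -0.1571.

x = (-0.1571, -0.6611, 0.5105)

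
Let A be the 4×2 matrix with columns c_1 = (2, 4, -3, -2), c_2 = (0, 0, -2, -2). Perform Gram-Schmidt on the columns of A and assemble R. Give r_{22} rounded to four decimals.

c_1 = (2, 4, -3, -2); ‖c_1‖ = 5.7446, so q_1 = (0.3482, 0.6963, -0.5222, -0.3482).
q_1·c_2 = 0.3482·0 + 0.6963·0 + (-0.5222)·(-2) + (-0.3482)·(-2) = 1.7408.
u_2 = c_2 − 1.7408·q_1 = (-0.6061, -1.2121, -1.0909, -1.3939).
r_{22} = ‖u_2‖ = 2.2293.

r_{22} = 2.2293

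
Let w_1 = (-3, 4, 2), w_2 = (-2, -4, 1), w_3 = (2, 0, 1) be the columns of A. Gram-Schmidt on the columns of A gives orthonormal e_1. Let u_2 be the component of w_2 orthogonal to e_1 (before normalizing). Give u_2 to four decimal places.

u_2 = (-2.8276, -2.8966, 1.5517)

e_1 = w_1/‖w_1‖ = (-3, 4, 2)/5.3852 = (-0.5571, 0.7428, 0.3714).
r_{12} = e_1·w_2 = -1.4856.
u_2 = w_2 + 1.4856·e_1 = (-2.8276, -2.8966, 1.5517).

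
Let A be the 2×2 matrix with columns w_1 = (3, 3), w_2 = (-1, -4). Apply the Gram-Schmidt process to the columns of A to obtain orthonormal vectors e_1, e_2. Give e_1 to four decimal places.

e_1 = (0.7071, 0.7071)

e_1 = w_1/‖w_1‖ = (3, 3)/4.2426 = (0.7071, 0.7071).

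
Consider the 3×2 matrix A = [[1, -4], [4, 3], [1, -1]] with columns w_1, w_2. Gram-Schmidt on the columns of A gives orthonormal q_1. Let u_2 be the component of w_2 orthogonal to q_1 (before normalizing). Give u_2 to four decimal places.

w_1 = (1, 4, 1); ‖w_1‖ = 4.2426, so q_1 = (0.2357, 0.9428, 0.2357).
q_1·w_2 = 0.2357·(-4) + 0.9428·3 + 0.2357·(-1) = 1.6499.
u_2 = w_2 − 1.6499·q_1 = (-4.3889, 1.4444, -1.3889).

u_2 = (-4.3889, 1.4444, -1.3889)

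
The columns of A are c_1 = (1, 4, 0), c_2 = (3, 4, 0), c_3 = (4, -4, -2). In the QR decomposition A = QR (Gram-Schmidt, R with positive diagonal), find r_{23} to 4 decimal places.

c_1 = (1, 4, 0); ‖c_1‖ = 4.1231, so q_1 = (0.2425, 0.9701, 0.0000).
q_1·c_2 = 0.2425·3 + 0.9701·4 + 0.0000·0 = 4.6082.
u_2 = c_2 − 4.6082·q_1 = (1.8824, -0.4706, 0.0000).
‖u_2‖ = 1.9403, so q_2 = (0.9701, -0.2425, 0.0000).
r_{23} = q_2·c_3 = 4.8507.

r_{23} = 4.8507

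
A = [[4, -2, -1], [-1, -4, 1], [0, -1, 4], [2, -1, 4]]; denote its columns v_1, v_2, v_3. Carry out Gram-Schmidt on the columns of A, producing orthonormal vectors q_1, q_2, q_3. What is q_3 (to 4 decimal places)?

v_1 = (4, -1, 0, 2); ‖v_1‖ = 4.5826, so q_1 = (0.8729, -0.2182, 0.0000, 0.4364).
q_1·v_2 = 0.8729·(-2) + (-0.2182)·(-4) + 0.0000·(-1) + 0.4364·(-1) = -1.3093.
u_2 = v_2 + 1.3093·q_1 = (-0.8571, -4.2857, -1.0000, -0.4286).
‖u_2‖ = 4.5040, so q_2 = (-0.1903, -0.9515, -0.2220, -0.0952).
q_1·v_3 = 0.8729·(-1) + (-0.2182)·1 + 0.0000·4 + 0.4364·4 = 0.6547; q_2·v_3 = (-0.1903)·(-1) + (-0.9515)·1 + (-0.2220)·4 + (-0.0952)·4 = -2.0300.
u_3 = v_3 − 0.6547·q_1 + 2.0300·q_2 = (-1.9577, -0.7887, 3.5493, 3.5211).
‖u_3‖ = 5.4269, so q_3 = (-0.3608, -0.1453, 0.6540, 0.6488).

q_3 = (-0.3608, -0.1453, 0.6540, 0.6488)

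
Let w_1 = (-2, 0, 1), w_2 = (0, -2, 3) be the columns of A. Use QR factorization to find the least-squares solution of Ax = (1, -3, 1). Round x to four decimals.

x = (-0.7143, 0.8571)

e_1 = w_1/‖w_1‖ = (-2, 0, 1)/2.2361 = (-0.8944, 0.0000, 0.4472).
r_{12} = e_1·w_2 = 1.3416.
u_2 = w_2 − 1.3416·e_1 = (1.2000, -2.0000, 2.4000).
‖u_2‖ = 3.3466, so e_2 = (0.3586, -0.5976, 0.7171).
Qᵀb = (-0.4472, 2.8685).
Back-substitute: x_2 = 2.8685/3.3466 = 0.8571.
x_1 = (-0.4472 − 1.3416·0.8571)/2.2361 = -0.7143.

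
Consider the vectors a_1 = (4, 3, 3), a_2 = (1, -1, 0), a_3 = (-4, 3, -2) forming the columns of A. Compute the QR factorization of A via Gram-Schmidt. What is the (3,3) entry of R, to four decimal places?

q_1 = a_1/‖a_1‖ = (4, 3, 3)/5.8310 = (0.6860, 0.5145, 0.5145).
r_{12} = q_1·a_2 = 0.1715.
u_2 = a_2 − 0.1715·q_1 = (0.8824, -1.0882, -0.0882).
‖u_2‖ = 1.4038, so q_2 = (0.6286, -0.7752, -0.0629).
r_{13} = q_1·a_3 = -2.2295; r_{23} = q_2·a_3 = -4.7142.
u_3 = a_3 + 2.2295·q_1 + 4.7142·q_2 = (0.4925, 0.4925, -1.1493).
r_{33} = ‖u_3‖ = 1.3439.

r_{33} = 1.3439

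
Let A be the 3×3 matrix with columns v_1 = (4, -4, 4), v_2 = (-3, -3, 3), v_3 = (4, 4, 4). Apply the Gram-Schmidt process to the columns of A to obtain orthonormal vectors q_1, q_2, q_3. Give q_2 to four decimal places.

q_2 = (-0.8165, -0.4082, 0.4082)

v_1 = (4, -4, 4); ‖v_1‖ = 6.9282, so q_1 = (0.5774, -0.5774, 0.5774).
q_1·v_2 = 0.5774·(-3) + (-0.5774)·(-3) + 0.5774·3 = 1.7321.
u_2 = v_2 − 1.7321·q_1 = (-4.0000, -2.0000, 2.0000).
‖u_2‖ = 4.8990, so q_2 = (-0.8165, -0.4082, 0.4082).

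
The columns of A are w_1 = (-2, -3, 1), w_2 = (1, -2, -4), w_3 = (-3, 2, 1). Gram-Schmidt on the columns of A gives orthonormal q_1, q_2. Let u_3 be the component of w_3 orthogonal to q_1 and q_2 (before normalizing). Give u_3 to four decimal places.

q_1 = w_1/‖w_1‖ = (-2, -3, 1)/3.7417 = (-0.5345, -0.8018, 0.2673).
r_{12} = q_1·w_2 = 0.0000.
u_2 = w_2 + 0.0000·q_1 = (1.0000, -2.0000, -4.0000).
‖u_2‖ = 4.5826, so q_2 = (0.2182, -0.4364, -0.8729).
r_{13} = q_1·w_3 = 0.2673; r_{23} = q_2·w_3 = -2.4004.
u_3 = w_3 − 0.2673·q_1 + 2.4004·q_2 = (-2.3333, 1.1667, -1.1667).

u_3 = (-2.3333, 1.1667, -1.1667)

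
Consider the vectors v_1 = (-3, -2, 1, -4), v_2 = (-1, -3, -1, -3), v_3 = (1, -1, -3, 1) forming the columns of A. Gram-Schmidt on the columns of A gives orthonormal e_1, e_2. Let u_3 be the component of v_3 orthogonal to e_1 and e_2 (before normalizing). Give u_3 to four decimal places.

u_3 = (-0.9000, 0.3000, -0.9000, 0.3000)

e_1 = v_1/‖v_1‖ = (-3, -2, 1, -4)/5.4772 = (-0.5477, -0.3651, 0.1826, -0.7303).
r_{12} = e_1·v_2 = 3.6515.
u_2 = v_2 − 3.6515·e_1 = (1.0000, -1.6667, -1.6667, -0.3333).
‖u_2‖ = 2.5820, so e_2 = (0.3873, -0.6455, -0.6455, -0.1291).
r_{13} = e_1·v_3 = -1.4606; r_{23} = e_2·v_3 = 2.8402.
u_3 = v_3 + 1.4606·e_1 − 2.8402·e_2 = (-0.9000, 0.3000, -0.9000, 0.3000).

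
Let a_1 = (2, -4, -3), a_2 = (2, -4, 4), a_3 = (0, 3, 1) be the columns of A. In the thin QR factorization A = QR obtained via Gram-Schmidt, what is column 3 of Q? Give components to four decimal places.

e_3 = (0.8944, 0.4472, 0.0000)

a_1 = (2, -4, -3); ‖a_1‖ = 5.3852, so e_1 = (0.3714, -0.7428, -0.5571).
e_1·a_2 = 0.3714·2 + (-0.7428)·(-4) + (-0.5571)·4 = 1.4856.
u_2 = a_2 − 1.4856·e_1 = (1.4483, -2.8966, 4.8276).
‖u_2‖ = 5.8132, so e_2 = (0.2491, -0.4983, 0.8305).
e_1·a_3 = 0.3714·0 + (-0.7428)·3 + (-0.5571)·1 = -2.7854; e_2·a_3 = 0.2491·0 + (-0.4983)·3 + 0.8305·1 = -0.6644.
u_3 = a_3 + 2.7854·e_1 + 0.6644·e_2 = (1.2000, 0.6000, 0.0000).
‖u_3‖ = 1.3416, so e_3 = (0.8944, 0.4472, 0.0000).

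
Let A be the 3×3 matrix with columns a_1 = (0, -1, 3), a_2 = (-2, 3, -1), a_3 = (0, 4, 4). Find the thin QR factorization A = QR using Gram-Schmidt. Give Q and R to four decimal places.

Q = [[0.0000, -0.6202, 0.7845], [-0.3162, 0.7442, 0.5883], [0.9487, 0.2481, 0.1961]], R = [[3.1623, -1.8974, 2.5298], [0.0000, 3.2249, 3.9691], [0.0000, 0.0000, 3.1379]]

a_1 = (0, -1, 3); ‖a_1‖ = 3.1623, so e_1 = (0.0000, -0.3162, 0.9487).
e_1·a_2 = 0.0000·(-2) + (-0.3162)·3 + 0.9487·(-1) = -1.8974.
u_2 = a_2 + 1.8974·e_1 = (-2.0000, 2.4000, 0.8000).
‖u_2‖ = 3.2249, so e_2 = (-0.6202, 0.7442, 0.2481).
e_1·a_3 = 0.0000·0 + (-0.3162)·4 + 0.9487·4 = 2.5298; e_2·a_3 = (-0.6202)·0 + 0.7442·4 + 0.2481·4 = 3.9691.
u_3 = a_3 − 2.5298·e_1 − 3.9691·e_2 = (2.4615, 1.8462, 0.6154).
‖u_3‖ = 3.1379, so e_3 = (0.7845, 0.5883, 0.1961).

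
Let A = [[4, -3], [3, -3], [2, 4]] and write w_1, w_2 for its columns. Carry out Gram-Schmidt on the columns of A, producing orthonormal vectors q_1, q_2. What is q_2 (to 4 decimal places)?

q_2 = (-0.2274, -0.3118, 0.9225)

q_1 = w_1/‖w_1‖ = (4, 3, 2)/5.3852 = (0.7428, 0.5571, 0.3714).
r_{12} = q_1·w_2 = -2.4140.
u_2 = w_2 + 2.4140·q_1 = (-1.2069, -1.6552, 4.8966).
‖u_2‖ = 5.3078, so q_2 = (-0.2274, -0.3118, 0.9225).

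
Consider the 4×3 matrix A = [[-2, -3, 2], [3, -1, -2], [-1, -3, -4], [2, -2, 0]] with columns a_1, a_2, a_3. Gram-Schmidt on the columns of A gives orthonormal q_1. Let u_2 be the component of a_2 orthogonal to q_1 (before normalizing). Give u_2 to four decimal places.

q_1 = a_1/‖a_1‖ = (-2, 3, -1, 2)/4.2426 = (-0.4714, 0.7071, -0.2357, 0.4714).
r_{12} = q_1·a_2 = 0.4714.
u_2 = a_2 − 0.4714·q_1 = (-2.7778, -1.3333, -2.8889, -2.2222).

u_2 = (-2.7778, -1.3333, -2.8889, -2.2222)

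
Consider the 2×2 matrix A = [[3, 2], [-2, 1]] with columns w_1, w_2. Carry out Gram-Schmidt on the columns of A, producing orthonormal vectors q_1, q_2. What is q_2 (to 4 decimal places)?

q_2 = (0.5547, 0.8321)

w_1 = (3, -2); ‖w_1‖ = 3.6056, so q_1 = (0.8321, -0.5547).
q_1·w_2 = 0.8321·2 + (-0.5547)·1 = 1.1094.
u_2 = w_2 − 1.1094·q_1 = (1.0769, 1.6154).
‖u_2‖ = 1.9415, so q_2 = (0.5547, 0.8321).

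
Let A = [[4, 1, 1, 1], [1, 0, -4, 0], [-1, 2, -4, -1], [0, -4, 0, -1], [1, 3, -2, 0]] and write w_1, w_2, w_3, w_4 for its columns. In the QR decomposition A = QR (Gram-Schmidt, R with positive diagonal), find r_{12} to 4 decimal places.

r_{12} = 1.1471

q_1 = w_1/‖w_1‖ = (4, 1, -1, 0, 1)/4.3589 = (0.9177, 0.2294, -0.2294, 0.0000, 0.2294).
r_{12} = q_1·w_2 = 1.1471.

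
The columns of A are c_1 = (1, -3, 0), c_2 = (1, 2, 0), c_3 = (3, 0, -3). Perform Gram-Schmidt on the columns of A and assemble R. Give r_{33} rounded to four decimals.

r_{33} = 3.0000

c_1 = (1, -3, 0); ‖c_1‖ = 3.1623, so q_1 = (0.3162, -0.9487, 0.0000).
q_1·c_2 = 0.3162·1 + (-0.9487)·2 + 0.0000·0 = -1.5811.
u_2 = c_2 + 1.5811·q_1 = (1.5000, 0.5000, 0.0000).
‖u_2‖ = 1.5811, so q_2 = (0.9487, 0.3162, 0.0000).
q_1·c_3 = 0.3162·3 + (-0.9487)·0 + 0.0000·(-3) = 0.9487; q_2·c_3 = 0.9487·3 + 0.3162·0 + 0.0000·(-3) = 2.8460.
u_3 = c_3 − 0.9487·q_1 − 2.8460·q_2 = (0.0000, 0.0000, -3.0000).
r_{33} = ‖u_3‖ = 3.0000.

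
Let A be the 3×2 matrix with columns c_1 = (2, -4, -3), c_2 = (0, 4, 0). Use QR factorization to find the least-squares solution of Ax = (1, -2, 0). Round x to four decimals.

x = (0.1538, -0.3462)

q_1 = c_1/‖c_1‖ = (2, -4, -3)/5.3852 = (0.3714, -0.7428, -0.5571).
r_{12} = q_1·c_2 = -2.9711.
u_2 = c_2 + 2.9711·q_1 = (1.1034, 1.7931, -1.6552).
‖u_2‖ = 2.6781, so q_2 = (0.4120, 0.6695, -0.6180).
Qᵀb = (1.8570, -0.9270).
Back-substitute: x_2 = -0.9270/2.6781 = -0.3462.
x_1 = (1.8570 + 2.9711·(-0.3462))/5.3852 = 0.1538.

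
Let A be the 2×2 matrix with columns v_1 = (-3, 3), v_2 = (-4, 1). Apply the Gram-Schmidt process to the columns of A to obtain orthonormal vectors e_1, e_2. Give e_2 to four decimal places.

e_1 = v_1/‖v_1‖ = (-3, 3)/4.2426 = (-0.7071, 0.7071).
r_{12} = e_1·v_2 = 3.5355.
u_2 = v_2 − 3.5355·e_1 = (-1.5000, -1.5000).
‖u_2‖ = 2.1213, so e_2 = (-0.7071, -0.7071).

e_2 = (-0.7071, -0.7071)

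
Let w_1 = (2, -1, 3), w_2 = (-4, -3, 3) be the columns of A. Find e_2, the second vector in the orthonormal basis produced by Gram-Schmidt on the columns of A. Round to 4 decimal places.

w_1 = (2, -1, 3); ‖w_1‖ = 3.7417, so e_1 = (0.5345, -0.2673, 0.8018).
e_1·w_2 = 0.5345·(-4) + (-0.2673)·(-3) + 0.8018·3 = 1.0690.
u_2 = w_2 − 1.0690·e_1 = (-4.5714, -2.7143, 2.1429).
‖u_2‖ = 5.7321, so e_2 = (-0.7975, -0.4735, 0.3738).

e_2 = (-0.7975, -0.4735, 0.3738)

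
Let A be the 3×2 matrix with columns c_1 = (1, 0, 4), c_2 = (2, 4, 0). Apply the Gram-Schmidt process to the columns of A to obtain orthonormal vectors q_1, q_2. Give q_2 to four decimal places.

q_1 = c_1/‖c_1‖ = (1, 0, 4)/4.1231 = (0.2425, 0.0000, 0.9701).
r_{12} = q_1·c_2 = 0.4851.
u_2 = c_2 − 0.4851·q_1 = (1.8824, 4.0000, -0.4706).
‖u_2‖ = 4.4458, so q_2 = (0.4234, 0.8997, -0.1059).

q_2 = (0.4234, 0.8997, -0.1059)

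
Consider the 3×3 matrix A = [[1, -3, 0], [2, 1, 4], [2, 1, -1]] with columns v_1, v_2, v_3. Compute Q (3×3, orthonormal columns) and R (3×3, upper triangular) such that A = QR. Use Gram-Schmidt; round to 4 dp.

Q = [[0.3333, -0.9428, 0.0000], [0.6667, 0.2357, 0.7071], [0.6667, 0.2357, -0.7071]], R = [[3.0000, 0.3333, 2.0000], [0.0000, 3.2998, 0.7071], [0.0000, 0.0000, 3.5355]]

v_1 = (1, 2, 2); ‖v_1‖ = 3.0000, so q_1 = (0.3333, 0.6667, 0.6667).
q_1·v_2 = 0.3333·(-3) + 0.6667·1 + 0.6667·1 = 0.3333.
u_2 = v_2 − 0.3333·q_1 = (-3.1111, 0.7778, 0.7778).
‖u_2‖ = 3.2998, so q_2 = (-0.9428, 0.2357, 0.2357).
q_1·v_3 = 0.3333·0 + 0.6667·4 + 0.6667·(-1) = 2.0000; q_2·v_3 = (-0.9428)·0 + 0.2357·4 + 0.2357·(-1) = 0.7071.
u_3 = v_3 − 2.0000·q_1 − 0.7071·q_2 = (0.0000, 2.5000, -2.5000).
‖u_3‖ = 3.5355, so q_3 = (0.0000, 0.7071, -0.7071).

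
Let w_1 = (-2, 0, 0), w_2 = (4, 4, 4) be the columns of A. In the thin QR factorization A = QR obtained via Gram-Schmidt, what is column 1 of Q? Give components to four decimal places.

q_1 = (-1.0000, 0.0000, 0.0000)

w_1 = (-2, 0, 0); ‖w_1‖ = 2.0000, so q_1 = (-1.0000, 0.0000, 0.0000).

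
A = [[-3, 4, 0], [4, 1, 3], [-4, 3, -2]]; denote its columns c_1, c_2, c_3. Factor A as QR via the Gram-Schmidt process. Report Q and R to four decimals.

Q = [[-0.4685, 0.6294, 0.6200], [0.6247, 0.7322, -0.2712], [-0.6247, 0.2602, -0.7362]], R = [[6.4031, -3.1235, 3.1235], [0.0000, 4.0304, 1.6763], [0.0000, 0.0000, 0.6587]]

e_1 = c_1/‖c_1‖ = (-3, 4, -4)/6.4031 = (-0.4685, 0.6247, -0.6247).
r_{12} = e_1·c_2 = -3.1235.
u_2 = c_2 + 3.1235·e_1 = (2.5366, 2.9512, 1.0488).
‖u_2‖ = 4.0304, so e_2 = (0.6294, 0.7322, 0.2602).
r_{13} = e_1·c_3 = 3.1235; r_{23} = e_2·c_3 = 1.6763.
u_3 = c_3 − 3.1235·e_1 − 1.6763·e_2 = (0.4084, -0.1787, -0.4850).
‖u_3‖ = 0.6587, so e_3 = (0.6200, -0.2712, -0.7362).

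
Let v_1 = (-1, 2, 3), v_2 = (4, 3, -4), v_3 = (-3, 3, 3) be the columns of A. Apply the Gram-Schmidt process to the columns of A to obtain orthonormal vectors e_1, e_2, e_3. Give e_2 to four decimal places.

e_2 = (0.5647, 0.7611, -0.3192)

e_1 = v_1/‖v_1‖ = (-1, 2, 3)/3.7417 = (-0.2673, 0.5345, 0.8018).
r_{12} = e_1·v_2 = -2.6726.
u_2 = v_2 + 2.6726·e_1 = (3.2857, 4.4286, -1.8571).
‖u_2‖ = 5.8187, so e_2 = (0.5647, 0.7611, -0.3192).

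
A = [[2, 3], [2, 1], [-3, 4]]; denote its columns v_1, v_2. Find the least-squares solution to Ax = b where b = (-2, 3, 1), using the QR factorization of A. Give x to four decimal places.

v_1 = (2, 2, -3); ‖v_1‖ = 4.1231, so e_1 = (0.4851, 0.4851, -0.7276).
e_1·v_2 = 0.4851·3 + 0.4851·1 + (-0.7276)·4 = -0.9701.
u_2 = v_2 + 0.9701·e_1 = (3.4706, 1.4706, 3.2941).
‖u_2‖ = 5.0059, so e_2 = (0.6933, 0.2938, 0.6580).
Qᵀb = (-0.2425, 0.1528).
Back-substitute: x_2 = 0.1528/5.0059 = 0.0305.
x_1 = (-0.2425 + 0.9701·0.0305)/4.1231 = -0.0516.

x = (-0.0516, 0.0305)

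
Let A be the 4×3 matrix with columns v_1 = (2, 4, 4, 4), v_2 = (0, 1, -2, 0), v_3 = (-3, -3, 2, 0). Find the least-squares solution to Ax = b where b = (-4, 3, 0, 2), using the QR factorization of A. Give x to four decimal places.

q_1 = v_1/‖v_1‖ = (2, 4, 4, 4)/7.2111 = (0.2774, 0.5547, 0.5547, 0.5547).
r_{12} = q_1·v_2 = -0.5547.
u_2 = v_2 + 0.5547·q_1 = (0.1538, 1.3077, -1.6923, 0.3077).
‖u_2‖ = 2.1662, so q_2 = (0.0710, 0.6037, -0.7812, 0.1420).
r_{13} = q_1·v_3 = -1.3868; r_{23} = q_2·v_3 = -3.5866.
u_3 = v_3 + 1.3868·q_1 + 3.5866·q_2 = (-2.3607, -0.0656, -0.0328, 1.2787).
‖u_3‖ = 2.6857, so q_3 = (-0.8790, -0.0244, -0.0122, 0.4761).
Qᵀb = (1.6641, 1.8111, 4.3948).
Back-substitute: x_3 = 4.3948/2.6857 = 1.6364.
x_2 = (1.8111 + 3.5866·1.6364)/2.1662 = 3.5455.
x_1 = (1.6641 + 0.5547·3.5455 + 1.3868·1.6364)/7.2111 = 0.8182.

x = (0.8182, 3.5455, 1.6364)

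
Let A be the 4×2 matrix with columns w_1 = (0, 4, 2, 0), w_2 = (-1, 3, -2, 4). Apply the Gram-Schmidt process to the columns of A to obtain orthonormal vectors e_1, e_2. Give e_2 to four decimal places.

e_2 = (-0.1932, 0.2704, -0.5409, 0.7727)

w_1 = (0, 4, 2, 0); ‖w_1‖ = 4.4721, so e_1 = (0.0000, 0.8944, 0.4472, 0.0000).
e_1·w_2 = 0.0000·(-1) + 0.8944·3 + 0.4472·(-2) + 0.0000·4 = 1.7889.
u_2 = w_2 − 1.7889·e_1 = (-1.0000, 1.4000, -2.8000, 4.0000).
‖u_2‖ = 5.1769, so e_2 = (-0.1932, 0.2704, -0.5409, 0.7727).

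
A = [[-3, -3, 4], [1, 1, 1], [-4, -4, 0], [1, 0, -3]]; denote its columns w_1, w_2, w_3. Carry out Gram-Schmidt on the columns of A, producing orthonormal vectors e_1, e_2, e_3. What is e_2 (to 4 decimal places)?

w_1 = (-3, 1, -4, 1); ‖w_1‖ = 5.1962, so e_1 = (-0.5774, 0.1925, -0.7698, 0.1925).
e_1·w_2 = (-0.5774)·(-3) + 0.1925·1 + (-0.7698)·(-4) + 0.1925·0 = 5.0037.
u_2 = w_2 − 5.0037·e_1 = (-0.1111, 0.0370, -0.1481, -0.9630).
‖u_2‖ = 0.9813, so e_2 = (-0.1132, 0.0377, -0.1510, -0.9813).

e_2 = (-0.1132, 0.0377, -0.1510, -0.9813)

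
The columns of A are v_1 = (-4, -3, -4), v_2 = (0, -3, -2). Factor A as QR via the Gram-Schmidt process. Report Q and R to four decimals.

q_1 = v_1/‖v_1‖ = (-4, -3, -4)/6.4031 = (-0.6247, -0.4685, -0.6247).
r_{12} = q_1·v_2 = 2.6550.
u_2 = v_2 − 2.6550·q_1 = (1.6585, -1.7561, -0.3415).
‖u_2‖ = 2.4395, so q_2 = (0.6799, -0.7199, -0.1400).

Q = [[-0.6247, 0.6799], [-0.4685, -0.7199], [-0.6247, -0.1400]], R = [[6.4031, 2.6550], [0.0000, 2.4395]]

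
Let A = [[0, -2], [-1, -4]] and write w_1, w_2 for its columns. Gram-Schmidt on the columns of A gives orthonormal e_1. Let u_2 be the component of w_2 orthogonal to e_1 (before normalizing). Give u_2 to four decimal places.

u_2 = (-2.0000, 0.0000)

e_1 = w_1/‖w_1‖ = (0, -1)/1.0000 = (0.0000, -1.0000).
r_{12} = e_1·w_2 = 4.0000.
u_2 = w_2 − 4.0000·e_1 = (-2.0000, 0.0000).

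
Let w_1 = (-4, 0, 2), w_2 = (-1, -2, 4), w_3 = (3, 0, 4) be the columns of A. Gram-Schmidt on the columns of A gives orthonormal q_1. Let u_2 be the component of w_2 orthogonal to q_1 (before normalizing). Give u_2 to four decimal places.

u_2 = (1.4000, -2.0000, 2.8000)

w_1 = (-4, 0, 2); ‖w_1‖ = 4.4721, so q_1 = (-0.8944, 0.0000, 0.4472).
q_1·w_2 = (-0.8944)·(-1) + 0.0000·(-2) + 0.4472·4 = 2.6833.
u_2 = w_2 − 2.6833·q_1 = (1.4000, -2.0000, 2.8000).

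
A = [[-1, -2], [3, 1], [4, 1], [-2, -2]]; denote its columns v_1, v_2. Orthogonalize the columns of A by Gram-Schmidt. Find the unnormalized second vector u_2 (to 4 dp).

u_2 = (-1.5667, -0.3000, -0.7333, -1.1333)

v_1 = (-1, 3, 4, -2); ‖v_1‖ = 5.4772, so q_1 = (-0.1826, 0.5477, 0.7303, -0.3651).
q_1·v_2 = (-0.1826)·(-2) + 0.5477·1 + 0.7303·1 + (-0.3651)·(-2) = 2.3735.
u_2 = v_2 − 2.3735·q_1 = (-1.5667, -0.3000, -0.7333, -1.1333).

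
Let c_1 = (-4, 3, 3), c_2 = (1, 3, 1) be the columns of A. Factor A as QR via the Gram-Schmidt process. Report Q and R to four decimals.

c_1 = (-4, 3, 3); ‖c_1‖ = 5.8310, so q_1 = (-0.6860, 0.5145, 0.5145).
q_1·c_2 = (-0.6860)·1 + 0.5145·3 + 0.5145·1 = 1.3720.
u_2 = c_2 − 1.3720·q_1 = (1.9412, 2.2941, 0.2941).
‖u_2‖ = 3.0195, so q_2 = (0.6429, 0.7598, 0.0974).

Q = [[-0.6860, 0.6429], [0.5145, 0.7598], [0.5145, 0.0974]], R = [[5.8310, 1.3720], [0.0000, 3.0195]]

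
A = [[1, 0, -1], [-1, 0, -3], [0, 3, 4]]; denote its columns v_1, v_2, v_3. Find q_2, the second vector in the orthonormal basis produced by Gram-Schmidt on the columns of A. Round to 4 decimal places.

q_2 = (0.0000, 0.0000, 1.0000)

v_1 = (1, -1, 0); ‖v_1‖ = 1.4142, so q_1 = (0.7071, -0.7071, 0.0000).
q_1·v_2 = 0.7071·0 + (-0.7071)·0 + 0.0000·3 = 0.0000.
u_2 = v_2 + 0.0000·q_1 = (0.0000, 0.0000, 3.0000).
‖u_2‖ = 3.0000, so q_2 = (0.0000, 0.0000, 1.0000).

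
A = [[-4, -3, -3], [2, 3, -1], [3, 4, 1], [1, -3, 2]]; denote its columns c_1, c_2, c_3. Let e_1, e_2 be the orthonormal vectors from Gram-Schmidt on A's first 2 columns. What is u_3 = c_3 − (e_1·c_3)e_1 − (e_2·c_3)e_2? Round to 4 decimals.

c_1 = (-4, 2, 3, 1); ‖c_1‖ = 5.4772, so e_1 = (-0.7303, 0.3651, 0.5477, 0.1826).
e_1·c_2 = (-0.7303)·(-3) + 0.3651·3 + 0.5477·4 + 0.1826·(-3) = 4.9295.
u_2 = c_2 − 4.9295·e_1 = (0.6000, 1.2000, 1.3000, -3.9000).
‖u_2‖ = 4.3243, so e_2 = (0.1387, 0.2775, 0.3006, -0.9019).
e_1·c_3 = (-0.7303)·(-3) + 0.3651·(-1) + 0.5477·1 + 0.1826·2 = 2.7386; e_2·c_3 = 0.1387·(-3) + 0.2775·(-1) + 0.3006·1 + (-0.9019)·2 = -2.1969.
u_3 = c_3 − 2.7386·e_1 + 2.1969·e_2 = (-0.6952, -1.3904, 0.1604, -0.4813).

u_3 = (-0.6952, -1.3904, 0.1604, -0.4813)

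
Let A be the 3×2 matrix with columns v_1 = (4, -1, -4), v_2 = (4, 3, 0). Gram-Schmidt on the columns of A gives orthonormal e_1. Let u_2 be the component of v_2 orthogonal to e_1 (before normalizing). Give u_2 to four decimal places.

u_2 = (2.4242, 3.3939, 1.5758)

v_1 = (4, -1, -4); ‖v_1‖ = 5.7446, so e_1 = (0.6963, -0.1741, -0.6963).
e_1·v_2 = 0.6963·4 + (-0.1741)·3 + (-0.6963)·0 = 2.2630.
u_2 = v_2 − 2.2630·e_1 = (2.4242, 3.3939, 1.5758).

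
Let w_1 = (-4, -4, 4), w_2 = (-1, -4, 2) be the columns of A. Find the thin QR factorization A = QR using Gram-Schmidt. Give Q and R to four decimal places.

Q = [[-0.5774, 0.6172], [-0.5774, -0.7715], [0.5774, -0.1543]], R = [[6.9282, 4.0415], [0.0000, 2.1602]]

w_1 = (-4, -4, 4); ‖w_1‖ = 6.9282, so e_1 = (-0.5774, -0.5774, 0.5774).
e_1·w_2 = (-0.5774)·(-1) + (-0.5774)·(-4) + 0.5774·2 = 4.0415.
u_2 = w_2 − 4.0415·e_1 = (1.3333, -1.6667, -0.3333).
‖u_2‖ = 2.1602, so e_2 = (0.6172, -0.7715, -0.1543).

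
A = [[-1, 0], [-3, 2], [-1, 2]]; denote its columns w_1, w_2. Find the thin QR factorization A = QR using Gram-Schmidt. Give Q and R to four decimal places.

w_1 = (-1, -3, -1); ‖w_1‖ = 3.3166, so q_1 = (-0.3015, -0.9045, -0.3015).
q_1·w_2 = (-0.3015)·0 + (-0.9045)·2 + (-0.3015)·2 = -2.4121.
u_2 = w_2 + 2.4121·q_1 = (-0.7273, -0.1818, 1.2727).
‖u_2‖ = 1.4771, so q_2 = (-0.4924, -0.1231, 0.8616).

Q = [[-0.3015, -0.4924], [-0.9045, -0.1231], [-0.3015, 0.8616]], R = [[3.3166, -2.4121], [0.0000, 1.4771]]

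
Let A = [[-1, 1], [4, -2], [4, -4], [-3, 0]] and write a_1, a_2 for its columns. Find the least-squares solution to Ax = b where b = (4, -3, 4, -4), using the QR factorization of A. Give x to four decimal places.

a_1 = (-1, 4, 4, -3); ‖a_1‖ = 6.4807, so e_1 = (-0.1543, 0.6172, 0.6172, -0.4629).
e_1·a_2 = (-0.1543)·1 + 0.6172·(-2) + 0.6172·(-4) + (-0.4629)·0 = -3.8576.
u_2 = a_2 + 3.8576·e_1 = (0.4048, 0.3810, -1.6190, -1.7857).
‖u_2‖ = 2.4737, so e_2 = (0.1636, 0.1540, -0.6545, -0.7219).
Qᵀb = (1.8516, 0.4620).
Back-substitute: x_2 = 0.4620/2.4737 = 0.1868.
x_1 = (1.8516 + 3.8576·0.1868)/6.4807 = 0.3969.

x = (0.3969, 0.1868)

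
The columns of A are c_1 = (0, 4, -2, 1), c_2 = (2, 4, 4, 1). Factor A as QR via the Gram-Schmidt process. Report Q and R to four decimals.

Q = [[0.0000, 0.3474], [0.8729, 0.3970], [-0.4364, 0.8437], [0.2182, 0.0993]], R = [[4.5826, 1.9640], [0.0000, 5.7570]]

c_1 = (0, 4, -2, 1); ‖c_1‖ = 4.5826, so q_1 = (0.0000, 0.8729, -0.4364, 0.2182).
q_1·c_2 = 0.0000·2 + 0.8729·4 + (-0.4364)·4 + 0.2182·1 = 1.9640.
u_2 = c_2 − 1.9640·q_1 = (2.0000, 2.2857, 4.8571, 0.5714).
‖u_2‖ = 5.7570, so q_2 = (0.3474, 0.3970, 0.8437, 0.0993).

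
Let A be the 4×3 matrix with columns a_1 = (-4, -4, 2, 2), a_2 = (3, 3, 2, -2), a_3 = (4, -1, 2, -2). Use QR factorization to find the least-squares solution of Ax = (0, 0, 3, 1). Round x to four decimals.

a_1 = (-4, -4, 2, 2); ‖a_1‖ = 6.3246, so q_1 = (-0.6325, -0.6325, 0.3162, 0.3162).
q_1·a_2 = (-0.6325)·3 + (-0.6325)·3 + 0.3162·2 + 0.3162·(-2) = -3.7947.
u_2 = a_2 + 3.7947·q_1 = (0.6000, 0.6000, 3.2000, -0.8000).
‖u_2‖ = 3.4059, so q_2 = (0.1762, 0.1762, 0.9396, -0.2349).
q_1·a_3 = (-0.6325)·4 + (-0.6325)·(-1) + 0.3162·2 + 0.3162·(-2) = -1.8974; q_2·a_3 = 0.1762·4 + 0.1762·(-1) + 0.9396·2 + (-0.2349)·(-2) = 2.8774.
u_3 = a_3 + 1.8974·q_1 − 2.8774·q_2 = (2.2931, -2.7069, -0.1034, -0.7241).
‖u_3‖ = 3.6222, so q_3 = (0.6331, -0.7473, -0.0286, -0.1999).
Qᵀb = (1.2649, 2.5838, -0.2856).
Back-substitute: x_3 = -0.2856/3.6222 = -0.0788.
x_2 = (2.5838 − 2.8774·(-0.0788))/3.4059 = 0.8252.
x_1 = (1.2649 + 3.7947·0.8252 + 1.8974·(-0.0788))/6.3246 = 0.6715.

x = (0.6715, 0.8252, -0.0788)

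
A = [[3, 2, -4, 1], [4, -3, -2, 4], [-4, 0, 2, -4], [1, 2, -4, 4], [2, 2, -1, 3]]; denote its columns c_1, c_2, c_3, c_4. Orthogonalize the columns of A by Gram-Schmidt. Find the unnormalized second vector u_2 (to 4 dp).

c_1 = (3, 4, -4, 1, 2); ‖c_1‖ = 6.7823, so e_1 = (0.4423, 0.5898, -0.5898, 0.1474, 0.2949).
e_1·c_2 = 0.4423·2 + 0.5898·(-3) + (-0.5898)·0 + 0.1474·2 + 0.2949·2 = 0.0000.
u_2 = c_2 + 0.0000·e_1 = (2.0000, -3.0000, 0.0000, 2.0000, 2.0000).

u_2 = (2.0000, -3.0000, 0.0000, 2.0000, 2.0000)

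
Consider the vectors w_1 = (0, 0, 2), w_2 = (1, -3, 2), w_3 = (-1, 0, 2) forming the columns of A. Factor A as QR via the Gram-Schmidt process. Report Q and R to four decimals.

Q = [[0.0000, 0.3162, -0.9487], [0.0000, -0.9487, -0.3162], [1.0000, 0.0000, 0.0000]], R = [[2.0000, 2.0000, 2.0000], [0.0000, 3.1623, -0.3162], [0.0000, 0.0000, 0.9487]]

w_1 = (0, 0, 2); ‖w_1‖ = 2.0000, so q_1 = (0.0000, 0.0000, 1.0000).
q_1·w_2 = 0.0000·1 + 0.0000·(-3) + 1.0000·2 = 2.0000.
u_2 = w_2 − 2.0000·q_1 = (1.0000, -3.0000, 0.0000).
‖u_2‖ = 3.1623, so q_2 = (0.3162, -0.9487, 0.0000).
q_1·w_3 = 0.0000·(-1) + 0.0000·0 + 1.0000·2 = 2.0000; q_2·w_3 = 0.3162·(-1) + (-0.9487)·0 + 0.0000·2 = -0.3162.
u_3 = w_3 − 2.0000·q_1 + 0.3162·q_2 = (-0.9000, -0.3000, 0.0000).
‖u_3‖ = 0.9487, so q_3 = (-0.9487, -0.3162, 0.0000).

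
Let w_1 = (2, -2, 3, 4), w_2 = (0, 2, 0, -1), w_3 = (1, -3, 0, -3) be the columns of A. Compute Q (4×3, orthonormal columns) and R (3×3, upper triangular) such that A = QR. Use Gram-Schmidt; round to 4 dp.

Q = [[0.3482, 0.2771, 0.5118], [-0.3482, 0.8661, -0.3494], [0.5222, 0.4157, 0.3575], [0.6963, -0.0173, -0.6987]], R = [[5.7446, -1.3926, -0.6963], [0.0000, 1.7495, -2.2691], [0.0000, 0.0000, 3.6560]]

w_1 = (2, -2, 3, 4); ‖w_1‖ = 5.7446, so q_1 = (0.3482, -0.3482, 0.5222, 0.6963).
q_1·w_2 = 0.3482·0 + (-0.3482)·2 + 0.5222·0 + 0.6963·(-1) = -1.3926.
u_2 = w_2 + 1.3926·q_1 = (0.4848, 1.5152, 0.7273, -0.0303).
‖u_2‖ = 1.7495, so q_2 = (0.2771, 0.8661, 0.4157, -0.0173).
q_1·w_3 = 0.3482·1 + (-0.3482)·(-3) + 0.5222·0 + 0.6963·(-3) = -0.6963; q_2·w_3 = 0.2771·1 + 0.8661·(-3) + 0.4157·0 + (-0.0173)·(-3) = -2.2691.
u_3 = w_3 + 0.6963·q_1 + 2.2691·q_2 = (1.8713, -1.2772, 1.3069, -2.5545).
‖u_3‖ = 3.6560, so q_3 = (0.5118, -0.3494, 0.3575, -0.6987).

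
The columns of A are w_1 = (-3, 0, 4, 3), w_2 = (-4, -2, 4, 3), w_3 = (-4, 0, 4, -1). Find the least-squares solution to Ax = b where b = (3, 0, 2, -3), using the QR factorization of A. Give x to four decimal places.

q_1 = w_1/‖w_1‖ = (-3, 0, 4, 3)/5.8310 = (-0.5145, 0.0000, 0.6860, 0.5145).
r_{12} = q_1·w_2 = 6.3454.
u_2 = w_2 − 6.3454·q_1 = (-0.7353, -2.0000, -0.3529, -0.2647).
‖u_2‖ = 2.1761, so q_2 = (-0.3379, -0.9191, -0.1622, -0.1216).
r_{13} = q_1·w_3 = 4.2875; r_{23} = q_2·w_3 = 0.8245.
u_3 = w_3 − 4.2875·q_1 − 0.8245·q_2 = (-1.5155, 0.7578, 1.1925, -3.1056).
‖u_3‖ = 3.7333, so q_3 = (-0.4059, 0.2030, 0.3194, -0.8319).
Qᵀb = (-1.7150, -0.9732, 1.9166).
Back-substitute: x_3 = 1.9166/3.7333 = 0.5134.
x_2 = (-0.9732 − 0.8245·0.5134)/2.1761 = -0.6417.
x_1 = (-1.7150 − 6.3454·(-0.6417) − 4.2875·0.5134)/5.8310 = 0.0267.

x = (0.0267, -0.6417, 0.5134)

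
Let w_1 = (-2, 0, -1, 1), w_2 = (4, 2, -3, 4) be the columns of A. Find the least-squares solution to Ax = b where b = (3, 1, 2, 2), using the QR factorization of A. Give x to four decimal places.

x = (-0.9442, 0.3346)

w_1 = (-2, 0, -1, 1); ‖w_1‖ = 2.4495, so e_1 = (-0.8165, 0.0000, -0.4082, 0.4082).
e_1·w_2 = (-0.8165)·4 + 0.0000·2 + (-0.4082)·(-3) + 0.4082·4 = -0.4082.
u_2 = w_2 + 0.4082·e_1 = (3.6667, 2.0000, -3.1667, 4.1667).
‖u_2‖ = 6.6958, so e_2 = (0.5476, 0.2987, -0.4729, 0.6223).
Qᵀb = (-2.4495, 2.2402).
Back-substitute: x_2 = 2.2402/6.6958 = 0.3346.
x_1 = (-2.4495 + 0.4082·0.3346)/2.4495 = -0.9442.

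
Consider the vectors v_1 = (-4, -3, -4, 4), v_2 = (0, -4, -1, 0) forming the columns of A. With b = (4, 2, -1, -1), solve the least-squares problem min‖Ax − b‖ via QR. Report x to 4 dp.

x = (-0.3675, -0.0659)

q_1 = v_1/‖v_1‖ = (-4, -3, -4, 4)/7.5498 = (-0.5298, -0.3974, -0.5298, 0.5298).
r_{12} = q_1·v_2 = 2.1193.
u_2 = v_2 − 2.1193·q_1 = (1.1228, -3.1579, 0.1228, -1.1228).
‖u_2‖ = 3.5368, so q_2 = (0.3175, -0.8929, 0.0347, -0.3175).
Qᵀb = (-2.9140, -0.2331).
Back-substitute: x_2 = -0.2331/3.5368 = -0.0659.
x_1 = (-2.9140 − 2.1193·(-0.0659))/7.5498 = -0.3675.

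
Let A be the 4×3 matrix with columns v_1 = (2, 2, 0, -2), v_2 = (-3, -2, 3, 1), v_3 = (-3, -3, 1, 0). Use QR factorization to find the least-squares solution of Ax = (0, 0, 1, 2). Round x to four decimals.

x = (-0.6748, 0.6098, -0.9512)

v_1 = (2, 2, 0, -2); ‖v_1‖ = 3.4641, so q_1 = (0.5774, 0.5774, 0.0000, -0.5774).
q_1·v_2 = 0.5774·(-3) + 0.5774·(-2) + 0.0000·3 + (-0.5774)·1 = -3.4641.
u_2 = v_2 + 3.4641·q_1 = (-1.0000, 0.0000, 3.0000, -1.0000).
‖u_2‖ = 3.3166, so q_2 = (-0.3015, 0.0000, 0.9045, -0.3015).
q_1·v_3 = 0.5774·(-3) + 0.5774·(-3) + 0.0000·1 + (-0.5774)·0 = -3.4641; q_2·v_3 = (-0.3015)·(-3) + 0.0000·(-3) + 0.9045·1 + (-0.3015)·0 = 1.8091.
u_3 = v_3 + 3.4641·q_1 − 1.8091·q_2 = (-0.4545, -1.0000, -0.6364, -1.4545).
‖u_3‖ = 1.9306, so q_3 = (-0.2354, -0.5180, -0.3296, -0.7534).
Qᵀb = (-1.1547, 0.3015, -1.8364).
Back-substitute: x_3 = -1.8364/1.9306 = -0.9512.
x_2 = (0.3015 − 1.8091·(-0.9512))/3.3166 = 0.6098.
x_1 = (-1.1547 + 3.4641·0.6098 + 3.4641·(-0.9512))/3.4641 = -0.6748.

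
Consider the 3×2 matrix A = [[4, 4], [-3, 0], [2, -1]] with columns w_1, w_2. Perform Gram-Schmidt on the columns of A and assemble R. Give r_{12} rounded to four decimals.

w_1 = (4, -3, 2); ‖w_1‖ = 5.3852, so e_1 = (0.7428, -0.5571, 0.3714).
r_{12} = e_1·w_2 = 2.5997.

r_{12} = 2.5997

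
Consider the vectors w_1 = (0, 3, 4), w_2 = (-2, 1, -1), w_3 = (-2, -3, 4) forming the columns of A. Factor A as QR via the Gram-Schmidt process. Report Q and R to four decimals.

q_1 = w_1/‖w_1‖ = (0, 3, 4)/5.0000 = (0.0000, 0.6000, 0.8000).
r_{12} = q_1·w_2 = -0.2000.
u_2 = w_2 + 0.2000·q_1 = (-2.0000, 1.1200, -0.8400).
‖u_2‖ = 2.4413, so q_2 = (-0.8192, 0.4588, -0.3441).
r_{13} = q_1·w_3 = 1.4000; r_{23} = q_2·w_3 = -1.1142.
u_3 = w_3 − 1.4000·q_1 + 1.1142·q_2 = (-2.9128, -3.3289, 2.4966).
‖u_3‖ = 5.0792, so q_3 = (-0.5735, -0.6554, 0.4915).

Q = [[0.0000, -0.8192, -0.5735], [0.6000, 0.4588, -0.6554], [0.8000, -0.3441, 0.4915]], R = [[5.0000, -0.2000, 1.4000], [0.0000, 2.4413, -1.1142], [0.0000, 0.0000, 5.0792]]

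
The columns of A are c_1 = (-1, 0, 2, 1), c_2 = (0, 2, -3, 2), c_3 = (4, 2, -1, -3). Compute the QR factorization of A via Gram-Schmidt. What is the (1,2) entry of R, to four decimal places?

c_1 = (-1, 0, 2, 1); ‖c_1‖ = 2.4495, so q_1 = (-0.4082, 0.0000, 0.8165, 0.4082).
r_{12} = q_1·c_2 = -1.6330.

r_{12} = -1.6330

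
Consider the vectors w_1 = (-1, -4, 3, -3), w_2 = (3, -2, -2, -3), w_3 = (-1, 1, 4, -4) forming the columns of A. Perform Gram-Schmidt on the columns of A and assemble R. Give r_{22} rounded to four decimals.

r_{22} = 4.9164

w_1 = (-1, -4, 3, -3); ‖w_1‖ = 5.9161, so e_1 = (-0.1690, -0.6761, 0.5071, -0.5071).
e_1·w_2 = (-0.1690)·3 + (-0.6761)·(-2) + 0.5071·(-2) + (-0.5071)·(-3) = 1.3522.
u_2 = w_2 − 1.3522·e_1 = (3.2286, -1.0857, -2.6857, -2.3143).
r_{22} = ‖u_2‖ = 4.9164.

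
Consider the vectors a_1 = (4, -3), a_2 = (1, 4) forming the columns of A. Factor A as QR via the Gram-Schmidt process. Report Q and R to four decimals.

a_1 = (4, -3); ‖a_1‖ = 5.0000, so e_1 = (0.8000, -0.6000).
e_1·a_2 = 0.8000·1 + (-0.6000)·4 = -1.6000.
u_2 = a_2 + 1.6000·e_1 = (2.2800, 3.0400).
‖u_2‖ = 3.8000, so e_2 = (0.6000, 0.8000).

Q = [[0.8000, 0.6000], [-0.6000, 0.8000]], R = [[5.0000, -1.6000], [0.0000, 3.8000]]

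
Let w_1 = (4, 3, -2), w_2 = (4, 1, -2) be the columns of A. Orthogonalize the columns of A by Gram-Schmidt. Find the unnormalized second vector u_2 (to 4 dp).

w_1 = (4, 3, -2); ‖w_1‖ = 5.3852, so q_1 = (0.7428, 0.5571, -0.3714).
q_1·w_2 = 0.7428·4 + 0.5571·1 + (-0.3714)·(-2) = 4.2710.
u_2 = w_2 − 4.2710·q_1 = (0.8276, -1.3793, -0.4138).

u_2 = (0.8276, -1.3793, -0.4138)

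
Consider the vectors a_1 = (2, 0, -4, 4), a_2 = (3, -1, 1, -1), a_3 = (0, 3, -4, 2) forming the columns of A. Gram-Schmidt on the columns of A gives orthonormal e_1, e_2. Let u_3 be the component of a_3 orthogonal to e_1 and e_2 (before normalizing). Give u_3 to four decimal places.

e_1 = a_1/‖a_1‖ = (2, 0, -4, 4)/6.0000 = (0.3333, 0.0000, -0.6667, 0.6667).
r_{12} = e_1·a_2 = -0.3333.
u_2 = a_2 + 0.3333·e_1 = (3.1111, -1.0000, 0.7778, -0.7778).
‖u_2‖ = 3.4480, so e_2 = (0.9023, -0.2900, 0.2256, -0.2256).
r_{13} = e_1·a_3 = 4.0000; r_{23} = e_2·a_3 = -2.2235.
u_3 = a_3 − 4.0000·e_1 + 2.2235·e_2 = (0.6729, 2.3551, -0.8318, -1.1682).

u_3 = (0.6729, 2.3551, -0.8318, -1.1682)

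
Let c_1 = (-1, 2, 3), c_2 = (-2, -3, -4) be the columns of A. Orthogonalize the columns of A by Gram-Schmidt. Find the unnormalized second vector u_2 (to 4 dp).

c_1 = (-1, 2, 3); ‖c_1‖ = 3.7417, so e_1 = (-0.2673, 0.5345, 0.8018).
e_1·c_2 = (-0.2673)·(-2) + 0.5345·(-3) + 0.8018·(-4) = -4.2762.
u_2 = c_2 + 4.2762·e_1 = (-3.1429, -0.7143, -0.5714).

u_2 = (-3.1429, -0.7143, -0.5714)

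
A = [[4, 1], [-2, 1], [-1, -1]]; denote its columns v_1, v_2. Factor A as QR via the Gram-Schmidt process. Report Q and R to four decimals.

v_1 = (4, -2, -1); ‖v_1‖ = 4.5826, so e_1 = (0.8729, -0.4364, -0.2182).
e_1·v_2 = 0.8729·1 + (-0.4364)·1 + (-0.2182)·(-1) = 0.6547.
u_2 = v_2 − 0.6547·e_1 = (0.4286, 1.2857, -0.8571).
‖u_2‖ = 1.6036, so e_2 = (0.2673, 0.8018, -0.5345).

Q = [[0.8729, 0.2673], [-0.4364, 0.8018], [-0.2182, -0.5345]], R = [[4.5826, 0.6547], [0.0000, 1.6036]]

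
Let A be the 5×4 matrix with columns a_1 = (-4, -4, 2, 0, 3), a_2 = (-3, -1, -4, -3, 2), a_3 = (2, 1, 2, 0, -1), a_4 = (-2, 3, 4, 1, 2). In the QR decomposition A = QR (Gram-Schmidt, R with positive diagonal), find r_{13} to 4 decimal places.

r_{13} = -1.6398

e_1 = a_1/‖a_1‖ = (-4, -4, 2, 0, 3)/6.7082 = (-0.5963, -0.5963, 0.2981, 0.0000, 0.4472).
r_{13} = e_1·a_3 = -1.6398.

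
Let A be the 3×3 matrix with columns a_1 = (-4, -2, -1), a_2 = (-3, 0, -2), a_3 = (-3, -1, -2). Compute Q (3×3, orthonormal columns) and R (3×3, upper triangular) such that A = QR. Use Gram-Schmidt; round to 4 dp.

Q = [[-0.8729, -0.1741, 0.4558], [-0.4364, 0.6963, -0.5698], [-0.2182, -0.6963, -0.6838]], R = [[4.5826, 3.0551, 3.4915], [0.0000, 1.9149, 1.2185], [0.0000, 0.0000, 0.5698]]

a_1 = (-4, -2, -1); ‖a_1‖ = 4.5826, so q_1 = (-0.8729, -0.4364, -0.2182).
q_1·a_2 = (-0.8729)·(-3) + (-0.4364)·0 + (-0.2182)·(-2) = 3.0551.
u_2 = a_2 − 3.0551·q_1 = (-0.3333, 1.3333, -1.3333).
‖u_2‖ = 1.9149, so q_2 = (-0.1741, 0.6963, -0.6963).
q_1·a_3 = (-0.8729)·(-3) + (-0.4364)·(-1) + (-0.2182)·(-2) = 3.4915; q_2·a_3 = (-0.1741)·(-3) + 0.6963·(-1) + (-0.6963)·(-2) = 1.2185.
u_3 = a_3 − 3.4915·q_1 − 1.2185·q_2 = (0.2597, -0.3247, -0.3896).
‖u_3‖ = 0.5698, so q_3 = (0.4558, -0.5698, -0.6838).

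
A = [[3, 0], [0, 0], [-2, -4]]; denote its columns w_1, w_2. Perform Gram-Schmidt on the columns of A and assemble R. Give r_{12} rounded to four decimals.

r_{12} = 2.2188

w_1 = (3, 0, -2); ‖w_1‖ = 3.6056, so q_1 = (0.8321, 0.0000, -0.5547).
r_{12} = q_1·w_2 = 2.2188.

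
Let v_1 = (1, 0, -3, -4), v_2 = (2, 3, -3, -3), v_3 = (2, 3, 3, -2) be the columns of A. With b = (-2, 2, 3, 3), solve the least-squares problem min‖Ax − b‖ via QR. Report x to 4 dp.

v_1 = (1, 0, -3, -4); ‖v_1‖ = 5.0990, so e_1 = (0.1961, 0.0000, -0.5883, -0.7845).
e_1·v_2 = 0.1961·2 + 0.0000·3 + (-0.5883)·(-3) + (-0.7845)·(-3) = 4.5107.
u_2 = v_2 − 4.5107·e_1 = (1.1154, 3.0000, -0.3462, 0.5385).
‖u_2‖ = 3.2640, so e_2 = (0.3417, 0.9191, -0.1061, 0.1650).
e_1·v_3 = 0.1961·2 + 0.0000·3 + (-0.5883)·3 + (-0.7845)·(-2) = 0.1961; e_2·v_3 = 0.3417·2 + 0.9191·3 + (-0.1061)·3 + 0.1650·(-2) = 2.7927.
u_3 = v_3 − 0.1961·e_1 − 2.7927·e_2 = (1.0072, 0.4332, 3.4116, -2.3069).
‖u_3‖ = 4.2617, so e_3 = (0.2363, 0.1017, 0.8005, -0.5413).
Qᵀb = (-4.5107, 1.3315, 0.5083).
Back-substitute: x_3 = 0.5083/4.2617 = 0.1193.
x_2 = (1.3315 − 2.7927·0.1193)/3.2640 = 0.3059.
x_1 = (-4.5107 − 4.5107·0.3059 − 0.1961·0.1193)/5.0990 = -1.1598.

x = (-1.1598, 0.3059, 0.1193)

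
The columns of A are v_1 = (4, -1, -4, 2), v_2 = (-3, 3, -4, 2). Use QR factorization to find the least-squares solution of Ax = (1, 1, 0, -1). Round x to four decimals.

x = (0.0348, -0.0572)

v_1 = (4, -1, -4, 2); ‖v_1‖ = 6.0828, so e_1 = (0.6576, -0.1644, -0.6576, 0.3288).
e_1·v_2 = 0.6576·(-3) + (-0.1644)·3 + (-0.6576)·(-4) + 0.3288·2 = 0.8220.
u_2 = v_2 − 0.8220·e_1 = (-3.5405, 3.1351, -3.4595, 1.7297).
‖u_2‖ = 6.1094, so e_2 = (-0.5795, 0.5132, -0.5663, 0.2831).
Qᵀb = (0.1644, -0.3495).
Back-substitute: x_2 = -0.3495/6.1094 = -0.0572.
x_1 = (0.1644 − 0.8220·(-0.0572))/6.0828 = 0.0348.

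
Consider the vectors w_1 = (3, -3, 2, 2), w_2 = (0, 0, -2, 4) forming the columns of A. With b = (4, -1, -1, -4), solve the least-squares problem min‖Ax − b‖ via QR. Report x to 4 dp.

e_1 = w_1/‖w_1‖ = (3, -3, 2, 2)/5.0990 = (0.5883, -0.5883, 0.3922, 0.3922).
r_{12} = e_1·w_2 = 0.7845.
u_2 = w_2 − 0.7845·e_1 = (-0.4615, 0.4615, -2.3077, 3.6923).
‖u_2‖ = 4.4028, so e_2 = (-0.1048, 0.1048, -0.5241, 0.8386).
Qᵀb = (0.9806, -3.3545).
Back-substitute: x_2 = -3.3545/4.4028 = -0.7619.
x_1 = (0.9806 − 0.7845·(-0.7619))/5.0990 = 0.3095.

x = (0.3095, -0.7619)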